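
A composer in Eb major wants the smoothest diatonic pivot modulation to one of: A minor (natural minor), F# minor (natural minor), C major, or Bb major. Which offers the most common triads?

Bb major

Triads of Eb major: Eb major (I), F minor (ii), G minor (iii), Ab major (IV), Bb major (V), C minor (vi), D diminished (vii°).
A minor (natural minor) shares 0: none.
F# minor (natural minor) shares 0: none.
C major shares 0: none.
Bb major shares 4: Eb, Gm, Bb, Cm.
The most common triads (4) are shared with Bb major.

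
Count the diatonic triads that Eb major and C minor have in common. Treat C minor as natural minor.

7

Diatonic triads of Eb major: Eb major (I), F minor (ii), G minor (iii), Ab major (IV), Bb major (V), C minor (vi), D diminished (vii°).
Diatonic triads of C minor (natural minor): C minor (i), D diminished (ii°), Eb major (III), F minor (iv), G minor (v), Ab major (VI), Bb major (VII).
Matching root and quality in both lists: Eb major, F minor, G minor, Ab major, Bb major, C minor, D diminished.
That gives 7 common triads.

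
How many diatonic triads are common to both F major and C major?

Diatonic triads of F major: F (I), Gm (ii), Am (iii), Bb (IV), C (V), Dm (vi), Edim (vii°).
Diatonic triads of C major: C (I), Dm (ii), Em (iii), F (IV), G (V), Am (vi), Bdim (vii°).
Matching root and quality in both lists: F, Am, C, Dm.
That gives 4 common triads.

4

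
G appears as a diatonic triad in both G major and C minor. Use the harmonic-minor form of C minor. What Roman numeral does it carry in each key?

The scale of G major is G A B C D E F#; G is degree 1, and the triad built there (G-B-D) is major, so it is I.
The scale of C minor (harmonic minor) is C D Eb F G Ab B; G is degree 5, and the triad built there (G-B-D) is major, so it is V.

I in G major; V in C minor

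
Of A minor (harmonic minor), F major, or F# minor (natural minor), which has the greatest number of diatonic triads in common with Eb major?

Triads of Eb major: Eb major (I), F minor (ii), G minor (iii), Ab major (IV), Bb major (V), C minor (vi), D diminished (vii°).
A minor (harmonic minor) shares 0: none.
F major shares 2: Gm, Bb.
F# minor (natural minor) shares 0: none.
The most common triads (2) are shared with F major.

F major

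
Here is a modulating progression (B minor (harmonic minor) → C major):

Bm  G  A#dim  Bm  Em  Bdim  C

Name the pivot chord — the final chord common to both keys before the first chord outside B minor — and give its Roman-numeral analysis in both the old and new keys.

Chords diatonic to B minor: Bm, C#dim, Daug, Em, F#, G, A#dim.
Reading the progression, the first chord not in that set is Bdim, so the modulation leaves B minor there.
The chord immediately before Bdim is Em, which is diatonic to both keys: iv in B minor and iii in C major.

Em — iv in B minor, iii in C major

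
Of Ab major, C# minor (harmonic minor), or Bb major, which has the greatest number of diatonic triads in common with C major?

Bb major

Triads of C major: C (I), Dm (ii), Em (iii), F (IV), G (V), Am (vi), Bdim (vii°).
Ab major shares 0: none.
C# minor (harmonic minor) shares 0: none.
Bb major shares 2: Dm, F.
The most common triads (2) are shared with Bb major.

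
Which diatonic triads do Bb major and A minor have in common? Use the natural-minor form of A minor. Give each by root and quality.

Dm, F

Triads in Bb major: Bb major (I), C minor (ii), D minor (iii), Eb major (IV), F major (V), G minor (vi), A diminished (vii°).
Triads in A minor (natural minor): A minor (i), B diminished (ii°), C major (III), D minor (iv), E minor (v), F major (VI), G major (VII).
Shared triads with their functions: D minor (iii in Bb major, iv in A minor); F major (V in Bb major, VI in A minor).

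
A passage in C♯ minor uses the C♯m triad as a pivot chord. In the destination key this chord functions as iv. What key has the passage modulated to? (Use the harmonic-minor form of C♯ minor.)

The numeral iv denotes a minor triad on scale degree 4. With C♯ on degree 4, the tonic of the new key is G♯.
Degree 4 carries a minor triad in minor keys, so the destination is G♯ minor.
Check: the diatonic triads of G♯ minor (natural minor) are G♯m (i), A♯dim (ii°), B (III), C♯m (iv), D♯m (v), E (VI), F♯ (VII) — C♯m is indeed iv.

G♯ minor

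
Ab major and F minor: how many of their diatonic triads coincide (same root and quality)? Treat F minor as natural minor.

Diatonic triads of Ab major: Ab major (I), Bb minor (ii), C minor (iii), Db major (IV), Eb major (V), F minor (vi), G diminished (vii°).
Diatonic triads of F minor (natural minor): F minor (i), G diminished (ii°), Ab major (III), Bb minor (iv), C minor (v), Db major (VI), Eb major (VII).
Matching root and quality in both lists: Ab major, Bb minor, C minor, Db major, Eb major, F minor, G diminished.
That gives 7 common triads.

7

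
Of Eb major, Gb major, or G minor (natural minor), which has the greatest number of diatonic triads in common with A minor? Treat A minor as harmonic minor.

G minor

Triads of A minor (harmonic minor): Am (i), Bdim (ii°), Caug (III+), Dm (iv), E (V), F (VI), G#dim (vii°).
Eb major shares 0: none.
Gb major shares 0: none.
G minor (natural minor) shares 2: Dm, F.
The most common triads (2) are shared with G minor.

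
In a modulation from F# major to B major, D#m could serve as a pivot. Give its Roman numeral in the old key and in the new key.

The scale of F# major is F# G# A# B C# D# E#; D# is degree 6, and the triad built there (D#-F#-A#) is minor, so it is vi.
The scale of B major is B C# D# E F# G# A#; D# is degree 3, and the triad built there (D#-F#-A#) is minor, so it is iii.

vi in F# major; iii in B major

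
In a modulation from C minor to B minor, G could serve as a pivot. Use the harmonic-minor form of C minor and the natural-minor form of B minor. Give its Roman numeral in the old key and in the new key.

The scale of C minor (harmonic minor) is C D E♭ F G A♭ B; G is degree 5, and the triad built there (G-B-D) is major, so it is V.
The scale of B minor (natural minor) is B C♯ D E F♯ G A; G is degree 6, and the triad built there (G-B-D) is major, so it is VI.

V in C minor; VI in B minor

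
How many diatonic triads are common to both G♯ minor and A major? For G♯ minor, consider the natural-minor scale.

2

Diatonic triads of G♯ minor (natural minor): G♯ minor (i), A♯ diminished (ii°), B major (III), C♯ minor (iv), D♯ minor (v), E major (VI), F♯ major (VII).
Diatonic triads of A major: A major (I), B minor (ii), C♯ minor (iii), D major (IV), E major (V), F♯ minor (vi), G♯ diminished (vii°).
Matching root and quality in both lists: C♯ minor, E major.
That gives 2 common triads.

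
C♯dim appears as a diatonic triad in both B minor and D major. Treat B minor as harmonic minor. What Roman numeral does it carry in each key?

ii° in B minor; vii° in D major

The scale of B minor (harmonic minor) is B C♯ D E F♯ G A♯; C♯ is degree 2, and the triad built there (C♯-E-G) is diminished, so it is ii°.
The scale of D major is D E F♯ G A B C♯; C♯ is degree 7, and the triad built there (C♯-E-G) is diminished, so it is vii°.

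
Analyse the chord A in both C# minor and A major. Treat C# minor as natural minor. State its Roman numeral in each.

The scale of C# minor (natural minor) is C# D# E F# G# A B; A is degree 6, and the triad built there (A-C#-E) is major, so it is VI.
The scale of A major is A B C# D E F# G#; A is degree 1, and the triad built there (A-C#-E) is major, so it is I.

VI in C# minor; I in A major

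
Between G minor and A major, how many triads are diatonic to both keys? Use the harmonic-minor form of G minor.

Diatonic triads of G minor (harmonic minor): G minor (i), A diminished (ii°), Bb augmented (III+), C minor (iv), D major (V), Eb major (VI), F# diminished (vii°).
Diatonic triads of A major: A major (I), B minor (ii), C# minor (iii), D major (IV), E major (V), F# minor (vi), G# diminished (vii°).
Matching root and quality in both lists: D major.
That gives 1 common triad.

1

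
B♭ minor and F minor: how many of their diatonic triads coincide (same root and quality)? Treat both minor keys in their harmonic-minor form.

1

Diatonic triads of B♭ minor (harmonic minor): B♭m (i), Cdim (ii°), D♭aug (III+), E♭m (iv), F (V), G♭ (VI), Adim (vii°).
Diatonic triads of F minor (harmonic minor): Fm (i), Gdim (ii°), A♭aug (III+), B♭m (iv), C (V), D♭ (VI), Edim (vii°).
Matching root and quality in both lists: B♭m.
That gives 1 common triad.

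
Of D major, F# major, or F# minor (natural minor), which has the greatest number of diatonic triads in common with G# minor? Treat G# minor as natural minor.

F# major

Triads of G# minor (natural minor): G#m (i), A#dim (ii°), B (III), C#m (iv), D#m (v), E (VI), F# (VII).
D major shares 0: none.
F# major shares 4: G#m, B, D#m, F#.
F# minor (natural minor) shares 2: C#m, E.
The most common triads (4) are shared with F# major.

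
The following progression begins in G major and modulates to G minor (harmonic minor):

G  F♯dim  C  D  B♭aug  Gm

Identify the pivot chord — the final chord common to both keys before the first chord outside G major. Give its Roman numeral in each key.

D — V in G major, V in G minor

Chords diatonic to G major: G, Am, Bm, C, D, Em, F♯dim.
Reading the progression, the first chord not in that set is B♭aug, so the modulation leaves G major there.
The chord immediately before B♭aug is D, which is diatonic to both keys: V in G major and V in G minor.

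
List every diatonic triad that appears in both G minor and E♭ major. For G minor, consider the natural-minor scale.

Triads in G minor (natural minor): Gm (i), Adim (ii°), B♭ (III), Cm (iv), Dm (v), E♭ (VI), F (VII).
Triads in E♭ major: E♭ (I), Fm (ii), Gm (iii), A♭ (IV), B♭ (V), Cm (vi), Ddim (vii°).
Shared triads with their functions: Gm (i in G minor, iii in E♭ major); B♭ (III in G minor, V in E♭ major); Cm (iv in G minor, vi in E♭ major); E♭ (VI in G minor, I in E♭ major).

Gm, B♭, Cm, E♭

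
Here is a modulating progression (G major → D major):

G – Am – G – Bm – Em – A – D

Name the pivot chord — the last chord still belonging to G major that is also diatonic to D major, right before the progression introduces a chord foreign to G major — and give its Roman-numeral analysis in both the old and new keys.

Em — vi in G major, ii in D major

Chords diatonic to G major: G, Am, Bm, C, D, Em, F#dim.
Reading the progression, the first chord not in that set is A, so the modulation leaves G major there.
The chord immediately before A is Em, which is diatonic to both keys: vi in G major and ii in D major.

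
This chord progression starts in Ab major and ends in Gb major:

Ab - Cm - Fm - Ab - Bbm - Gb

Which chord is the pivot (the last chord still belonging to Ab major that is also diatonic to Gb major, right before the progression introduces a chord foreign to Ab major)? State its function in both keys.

Chords diatonic to Ab major: Ab, Bbm, Cm, Db, Eb, Fm, Gdim.
Reading the progression, the first chord not in that set is Gb, so the modulation leaves Ab major there.
The chord immediately before Gb is Bbm, which is diatonic to both keys: ii in Ab major and iii in Gb major.

Bbm — ii in Ab major, iii in Gb major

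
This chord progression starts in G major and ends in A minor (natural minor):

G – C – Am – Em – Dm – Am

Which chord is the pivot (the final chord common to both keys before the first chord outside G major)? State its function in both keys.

Chords diatonic to G major: G, Am, Bm, C, D, Em, F♯dim.
Reading the progression, the first chord not in that set is Dm, so the modulation leaves G major there.
The chord immediately before Dm is Em, which is diatonic to both keys: vi in G major and v in A minor.

Em — vi in G major, v in A minor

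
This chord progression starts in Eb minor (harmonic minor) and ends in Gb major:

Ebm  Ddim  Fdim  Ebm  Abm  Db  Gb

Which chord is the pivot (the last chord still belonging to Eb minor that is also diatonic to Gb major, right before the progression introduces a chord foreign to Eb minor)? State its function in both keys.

Chords diatonic to Eb minor: Ebm, Fdim, Gbaug, Abm, Bb, Cb, Ddim.
Reading the progression, the first chord not in that set is Db, so the modulation leaves Eb minor there.
The chord immediately before Db is Abm, which is diatonic to both keys: iv in Eb minor and ii in Gb major.

Abm — iv in Eb minor, ii in Gb major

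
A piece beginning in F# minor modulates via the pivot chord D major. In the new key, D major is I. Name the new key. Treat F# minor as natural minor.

D major

The numeral I denotes a major triad on scale degree 1. With D on degree 1, the tonic of the new key is D.
Degree 1 carries a major triad in major keys, so the destination is D major.
Check: the diatonic triads of D major are D (I), Em (ii), F#m (iii), G (IV), A (V), Bm (vi), C#dim (vii°) — D major is indeed I.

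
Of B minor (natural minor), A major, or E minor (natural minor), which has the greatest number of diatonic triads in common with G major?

E minor

Triads of G major: G (I), Am (ii), Bm (iii), C (IV), D (V), Em (vi), F#dim (vii°).
B minor (natural minor) shares 4: G, Bm, D, Em.
A major shares 2: Bm, D.
E minor (natural minor) shares 7: G, Am, Bm, C, D, Em, F#dim.
The most common triads (7) are shared with E minor.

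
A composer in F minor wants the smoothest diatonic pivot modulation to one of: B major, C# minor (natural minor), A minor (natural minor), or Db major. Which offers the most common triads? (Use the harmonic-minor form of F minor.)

Triads of F minor (harmonic minor): Fm (i), Gdim (ii°), Abaug (III+), Bbm (iv), C (V), Db (VI), Edim (vii°).
B major shares 0: none.
C# minor (natural minor) shares 0: none.
A minor (natural minor) shares 1: C.
Db major shares 3: Fm, Bbm, Db.
The most common triads (3) are shared with Db major.

Db major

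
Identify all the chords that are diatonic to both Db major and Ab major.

Triads in Db major: Db major (I), Eb minor (ii), F minor (iii), Gb major (IV), Ab major (V), Bb minor (vi), C diminished (vii°).
Triads in Ab major: Ab major (I), Bb minor (ii), C minor (iii), Db major (IV), Eb major (V), F minor (vi), G diminished (vii°).
Shared triads with their functions: Db major (I in Db major, IV in Ab major); F minor (iii in Db major, vi in Ab major); Ab major (V in Db major, I in Ab major); Bb minor (vi in Db major, ii in Ab major).

Db, Fm, Ab, Bbm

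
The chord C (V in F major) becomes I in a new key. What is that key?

The numeral I denotes a major triad on scale degree 1. With C on degree 1, the tonic of the new key is C.
Degree 1 carries a major triad in major keys, so the destination is C major.
Check: the diatonic triads of C major are C (I), Dm (ii), Em (iii), F (IV), G (V), Am (vi), Bdim (vii°) — C is indeed I.

C major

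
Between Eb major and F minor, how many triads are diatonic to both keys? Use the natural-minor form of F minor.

4

Diatonic triads of Eb major: Eb (I), Fm (ii), Gm (iii), Ab (IV), Bb (V), Cm (vi), Ddim (vii°).
Diatonic triads of F minor (natural minor): Fm (i), Gdim (ii°), Ab (III), Bbm (iv), Cm (v), Db (VI), Eb (VII).
Matching root and quality in both lists: Eb, Fm, Ab, Cm.
That gives 4 common triads.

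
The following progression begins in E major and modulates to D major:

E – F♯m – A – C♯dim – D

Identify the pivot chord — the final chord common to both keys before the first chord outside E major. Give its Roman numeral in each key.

A — IV in E major, V in D major

Chords diatonic to E major: E, F♯m, G♯m, A, B, C♯m, D♯dim.
Reading the progression, the first chord not in that set is C♯dim, so the modulation leaves E major there.
The chord immediately before C♯dim is A, which is diatonic to both keys: IV in E major and V in D major.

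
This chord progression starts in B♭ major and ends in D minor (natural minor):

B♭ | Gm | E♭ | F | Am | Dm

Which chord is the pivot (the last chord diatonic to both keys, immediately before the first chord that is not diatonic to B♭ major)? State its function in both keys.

F — V in B♭ major, III in D minor

Chords diatonic to B♭ major: B♭, Cm, Dm, E♭, F, Gm, Adim.
Reading the progression, the first chord not in that set is Am, so the modulation leaves B♭ major there.
The chord immediately before Am is F, which is diatonic to both keys: V in B♭ major and III in D minor.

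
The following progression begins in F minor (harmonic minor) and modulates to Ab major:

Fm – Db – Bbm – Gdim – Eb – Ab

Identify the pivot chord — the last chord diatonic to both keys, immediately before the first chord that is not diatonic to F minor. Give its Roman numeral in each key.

Chords diatonic to F minor: Fm, Gdim, Abaug, Bbm, C, Db, Edim.
Reading the progression, the first chord not in that set is Eb, so the modulation leaves F minor there.
The chord immediately before Eb is Gdim, which is diatonic to both keys: ii° in F minor and vii° in Ab major.

Gdim — ii° in F minor, vii° in Ab major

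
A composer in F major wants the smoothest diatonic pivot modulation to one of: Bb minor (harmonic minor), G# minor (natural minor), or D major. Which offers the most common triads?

Triads of F major: F major (I), G minor (ii), A minor (iii), Bb major (IV), C major (V), D minor (vi), E diminished (vii°).
Bb minor (harmonic minor) shares 1: F.
G# minor (natural minor) shares 0: none.
D major shares 0: none.
The most common triads (1) are shared with Bb minor.

Bb minor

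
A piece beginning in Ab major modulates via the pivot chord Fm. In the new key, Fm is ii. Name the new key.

Eb major

The numeral ii denotes a minor triad on scale degree 2. With F on degree 2, the tonic of the new key is Eb.
Degree 2 carries a minor triad in major keys, so the destination is Eb major.
Check: the diatonic triads of Eb major are Eb (I), Fm (ii), Gm (iii), Ab (IV), Bb (V), Cm (vi), Ddim (vii°) — Fm is indeed ii.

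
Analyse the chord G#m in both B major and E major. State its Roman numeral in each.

vi in B major; iii in E major

The scale of B major is B C# D# E F# G# A#; G# is degree 6, and the triad built there (G#-B-D#) is minor, so it is vi.
The scale of E major is E F# G# A B C# D#; G# is degree 3, and the triad built there (G#-B-D#) is minor, so it is iii.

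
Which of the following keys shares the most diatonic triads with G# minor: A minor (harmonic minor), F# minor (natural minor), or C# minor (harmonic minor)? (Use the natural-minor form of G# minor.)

Triads of G# minor (natural minor): G# minor (i), A# diminished (ii°), B major (III), C# minor (iv), D# minor (v), E major (VI), F# major (VII).
A minor (harmonic minor) shares 1: E.
F# minor (natural minor) shares 2: C#m, E.
C# minor (harmonic minor) shares 1: C#m.
The most common triads (2) are shared with F# minor.

F# minor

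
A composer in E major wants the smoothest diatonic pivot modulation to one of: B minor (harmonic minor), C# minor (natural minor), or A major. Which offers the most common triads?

Triads of E major: E major (I), F# minor (ii), G# minor (iii), A major (IV), B major (V), C# minor (vi), D# diminished (vii°).
B minor (harmonic minor) shares 0: none.
C# minor (natural minor) shares 7: E, F#m, G#m, A, B, C#m, D#dim.
A major shares 4: E, F#m, A, C#m.
The most common triads (7) are shared with C# minor.

C# minor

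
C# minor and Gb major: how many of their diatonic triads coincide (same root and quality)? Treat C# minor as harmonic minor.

Diatonic triads of C# minor (harmonic minor): C#m (i), D#dim (ii°), Eaug (III+), F#m (iv), G# (V), A (VI), B#dim (vii°).
Diatonic triads of Gb major: Gb (I), Abm (ii), Bbm (iii), Cb (IV), Db (V), Ebm (vi), Fdim (vii°).
No triad has the same root and quality in both keys.

0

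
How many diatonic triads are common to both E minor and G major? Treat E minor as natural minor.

7

Diatonic triads of E minor (natural minor): E minor (i), F♯ diminished (ii°), G major (III), A minor (iv), B minor (v), C major (VI), D major (VII).
Diatonic triads of G major: G major (I), A minor (ii), B minor (iii), C major (IV), D major (V), E minor (vi), F♯ diminished (vii°).
Matching root and quality in both lists: E minor, F♯ diminished, G major, A minor, B minor, C major, D major.
That gives 7 common triads.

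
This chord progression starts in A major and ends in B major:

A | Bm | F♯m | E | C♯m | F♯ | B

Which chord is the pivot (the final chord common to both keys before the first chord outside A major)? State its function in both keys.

Chords diatonic to A major: A, Bm, C♯m, D, E, F♯m, G♯dim.
Reading the progression, the first chord not in that set is F♯, so the modulation leaves A major there.
The chord immediately before F♯ is C♯m, which is diatonic to both keys: iii in A major and ii in B major.

C♯m — iii in A major, ii in B major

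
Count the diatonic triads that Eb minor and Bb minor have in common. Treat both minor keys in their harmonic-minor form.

Diatonic triads of Eb minor (harmonic minor): Eb minor (i), F diminished (ii°), Gb augmented (III+), Ab minor (iv), Bb major (V), Cb major (VI), D diminished (vii°).
Diatonic triads of Bb minor (harmonic minor): Bb minor (i), C diminished (ii°), Db augmented (III+), Eb minor (iv), F major (V), Gb major (VI), A diminished (vii°).
Matching root and quality in both lists: Eb minor.
That gives 1 common triad.

1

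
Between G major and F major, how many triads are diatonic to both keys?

2

Diatonic triads of G major: G (I), Am (ii), Bm (iii), C (IV), D (V), Em (vi), F#dim (vii°).
Diatonic triads of F major: F (I), Gm (ii), Am (iii), Bb (IV), C (V), Dm (vi), Edim (vii°).
Matching root and quality in both lists: Am, C.
That gives 2 common triads.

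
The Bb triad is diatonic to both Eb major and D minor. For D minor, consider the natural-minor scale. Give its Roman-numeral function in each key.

The scale of Eb major is Eb F G Ab Bb C D; Bb is degree 5, and the triad built there (Bb-D-F) is major, so it is V.
The scale of D minor (natural minor) is D E F G A Bb C; Bb is degree 6, and the triad built there (Bb-D-F) is major, so it is VI.

V in Eb major; VI in D minor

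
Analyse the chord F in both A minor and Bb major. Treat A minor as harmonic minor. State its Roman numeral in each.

VI in A minor; V in Bb major

The scale of A minor (harmonic minor) is A B C D E F G#; F is degree 6, and the triad built there (F-A-C) is major, so it is VI.
The scale of Bb major is Bb C D Eb F G A; F is degree 5, and the triad built there (F-A-C) is major, so it is V.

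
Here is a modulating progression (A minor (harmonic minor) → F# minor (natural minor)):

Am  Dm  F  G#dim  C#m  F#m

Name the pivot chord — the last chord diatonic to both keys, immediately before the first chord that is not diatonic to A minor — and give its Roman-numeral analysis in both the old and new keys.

G#dim — vii° in A minor, ii° in F# minor

Chords diatonic to A minor: Am, Bdim, Caug, Dm, E, F, G#dim.
Reading the progression, the first chord not in that set is C#m, so the modulation leaves A minor there.
The chord immediately before C#m is G#dim, which is diatonic to both keys: vii° in A minor and ii° in F# minor.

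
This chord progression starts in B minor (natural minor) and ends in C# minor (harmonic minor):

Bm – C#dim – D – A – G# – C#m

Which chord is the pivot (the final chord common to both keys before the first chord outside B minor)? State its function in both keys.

Chords diatonic to B minor: Bm, C#dim, D, Em, F#m, G, A.
Reading the progression, the first chord not in that set is G#, so the modulation leaves B minor there.
The chord immediately before G# is A, which is diatonic to both keys: VII in B minor and VI in C# minor.

A — VII in B minor, VI in C# minor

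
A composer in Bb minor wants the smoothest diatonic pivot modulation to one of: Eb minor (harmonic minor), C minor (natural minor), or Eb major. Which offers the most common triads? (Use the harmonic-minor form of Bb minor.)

Eb minor

Triads of Bb minor (harmonic minor): Bbm (i), Cdim (ii°), Dbaug (III+), Ebm (iv), F (V), Gb (VI), Adim (vii°).
Eb minor (harmonic minor) shares 1: Ebm.
C minor (natural minor) shares 0: none.
Eb major shares 0: none.
The most common triads (1) are shared with Eb minor.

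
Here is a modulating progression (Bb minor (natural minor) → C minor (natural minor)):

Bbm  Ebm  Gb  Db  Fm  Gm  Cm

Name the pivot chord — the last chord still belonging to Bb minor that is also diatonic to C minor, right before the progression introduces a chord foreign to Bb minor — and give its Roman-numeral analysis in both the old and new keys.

Fm — v in Bb minor, iv in C minor

Chords diatonic to Bb minor: Bbm, Cdim, Db, Ebm, Fm, Gb, Ab.
Reading the progression, the first chord not in that set is Gm, so the modulation leaves Bb minor there.
The chord immediately before Gm is Fm, which is diatonic to both keys: v in Bb minor and iv in C minor.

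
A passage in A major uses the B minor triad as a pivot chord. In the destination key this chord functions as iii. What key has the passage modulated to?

The numeral iii denotes a minor triad on scale degree 3. With B on degree 3, the tonic of the new key is G.
Degree 3 carries a minor triad in major keys, so the destination is G major.
Check: the diatonic triads of G major are G (I), Am (ii), Bm (iii), C (IV), D (V), Em (vi), F♯dim (vii°) — B minor is indeed iii.

G major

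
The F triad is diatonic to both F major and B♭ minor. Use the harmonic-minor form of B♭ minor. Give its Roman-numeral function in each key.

The scale of F major is F G A B♭ C D E; F is degree 1, and the triad built there (F-A-C) is major, so it is I.
The scale of B♭ minor (harmonic minor) is B♭ C D♭ E♭ F G♭ A; F is degree 5, and the triad built there (F-A-C) is major, so it is V.

I in F major; V in B♭ minor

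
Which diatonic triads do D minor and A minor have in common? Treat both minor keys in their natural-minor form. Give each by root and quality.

Triads in D minor (natural minor): Dm (i), Edim (ii°), F (III), Gm (iv), Am (v), Bb (VI), C (VII).
Triads in A minor (natural minor): Am (i), Bdim (ii°), C (III), Dm (iv), Em (v), F (VI), G (VII).
Shared triads with their functions: Dm (i in D minor, iv in A minor); F (III in D minor, VI in A minor); Am (v in D minor, i in A minor); C (VII in D minor, III in A minor).

Dm, F, Am, C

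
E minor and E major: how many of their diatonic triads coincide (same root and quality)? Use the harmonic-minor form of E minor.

Diatonic triads of E minor (harmonic minor): Em (i), F♯dim (ii°), Gaug (III+), Am (iv), B (V), C (VI), D♯dim (vii°).
Diatonic triads of E major: E (I), F♯m (ii), G♯m (iii), A (IV), B (V), C♯m (vi), D♯dim (vii°).
Matching root and quality in both lists: B, D♯dim.
That gives 2 common triads.

2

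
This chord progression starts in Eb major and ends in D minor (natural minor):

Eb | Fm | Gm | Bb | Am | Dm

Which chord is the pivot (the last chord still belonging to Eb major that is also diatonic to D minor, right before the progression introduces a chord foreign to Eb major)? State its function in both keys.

Chords diatonic to Eb major: Eb, Fm, Gm, Ab, Bb, Cm, Ddim.
Reading the progression, the first chord not in that set is Am, so the modulation leaves Eb major there.
The chord immediately before Am is Bb, which is diatonic to both keys: V in Eb major and VI in D minor.

Bb — V in Eb major, VI in D minor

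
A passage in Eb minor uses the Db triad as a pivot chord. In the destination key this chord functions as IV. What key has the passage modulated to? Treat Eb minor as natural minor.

Ab major

The numeral IV denotes a major triad on scale degree 4. With Db on degree 4, the tonic of the new key is Ab.
Degree 4 carries a major triad in major keys, so the destination is Ab major.
Check: the diatonic triads of Ab major are Ab (I), Bbm (ii), Cm (iii), Db (IV), Eb (V), Fm (vi), Gdim (vii°) — Db is indeed IV.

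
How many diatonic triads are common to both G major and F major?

Diatonic triads of G major: G major (I), A minor (ii), B minor (iii), C major (IV), D major (V), E minor (vi), F# diminished (vii°).
Diatonic triads of F major: F major (I), G minor (ii), A minor (iii), Bb major (IV), C major (V), D minor (vi), E diminished (vii°).
Matching root and quality in both lists: A minor, C major.
That gives 2 common triads.

2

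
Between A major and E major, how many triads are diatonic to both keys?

Diatonic triads of A major: A (I), Bm (ii), C♯m (iii), D (IV), E (V), F♯m (vi), G♯dim (vii°).
Diatonic triads of E major: E (I), F♯m (ii), G♯m (iii), A (IV), B (V), C♯m (vi), D♯dim (vii°).
Matching root and quality in both lists: A, C♯m, E, F♯m.
That gives 4 common triads.

4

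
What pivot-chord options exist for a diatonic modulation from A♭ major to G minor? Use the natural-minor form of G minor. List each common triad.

Triads in A♭ major: A♭ (I), B♭m (ii), Cm (iii), D♭ (IV), E♭ (V), Fm (vi), Gdim (vii°).
Triads in G minor (natural minor): Gm (i), Adim (ii°), B♭ (III), Cm (iv), Dm (v), E♭ (VI), F (VII).
Shared triads with their functions: Cm (iii in A♭ major, iv in G minor); E♭ (V in A♭ major, VI in G minor).

Cm, E♭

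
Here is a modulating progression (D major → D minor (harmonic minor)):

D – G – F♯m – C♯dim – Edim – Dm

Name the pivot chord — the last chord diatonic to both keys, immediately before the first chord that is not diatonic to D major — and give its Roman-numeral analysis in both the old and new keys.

Chords diatonic to D major: D, Em, F♯m, G, A, Bm, C♯dim.
Reading the progression, the first chord not in that set is Edim, so the modulation leaves D major there.
The chord immediately before Edim is C♯dim, which is diatonic to both keys: vii° in D major and vii° in D minor.

C♯dim — vii° in D major, vii° in D minor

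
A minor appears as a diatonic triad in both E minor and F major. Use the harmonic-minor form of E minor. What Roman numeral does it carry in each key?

The scale of E minor (harmonic minor) is E F# G A B C D#; A is degree 4, and the triad built there (A-C-E) is minor, so it is iv.
The scale of F major is F G A Bb C D E; A is degree 3, and the triad built there (A-C-E) is minor, so it is iii.

iv in E minor; iii in F major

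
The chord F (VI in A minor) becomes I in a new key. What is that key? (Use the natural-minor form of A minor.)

The numeral I denotes a major triad on scale degree 1. With F on degree 1, the tonic of the new key is F.
Degree 1 carries a major triad in major keys, so the destination is F major.
Check: the diatonic triads of F major are F (I), Gm (ii), Am (iii), Bb (IV), C (V), Dm (vi), Edim (vii°) — F is indeed I.

F major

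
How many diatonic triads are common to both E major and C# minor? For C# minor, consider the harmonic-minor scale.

4

Diatonic triads of E major: E (I), F#m (ii), G#m (iii), A (IV), B (V), C#m (vi), D#dim (vii°).
Diatonic triads of C# minor (harmonic minor): C#m (i), D#dim (ii°), Eaug (III+), F#m (iv), G# (V), A (VI), B#dim (vii°).
Matching root and quality in both lists: F#m, A, C#m, D#dim.
That gives 4 common triads.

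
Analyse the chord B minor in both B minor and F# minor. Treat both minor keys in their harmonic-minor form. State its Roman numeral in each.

i in B minor; iv in F# minor

The scale of B minor (harmonic minor) is B C# D E F# G A#; B is degree 1, and the triad built there (B-D-F#) is minor, so it is i.
The scale of F# minor (harmonic minor) is F# G# A B C# D E#; B is degree 4, and the triad built there (B-D-F#) is minor, so it is iv.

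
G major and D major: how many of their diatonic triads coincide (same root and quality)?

4

Diatonic triads of G major: G (I), Am (ii), Bm (iii), C (IV), D (V), Em (vi), F♯dim (vii°).
Diatonic triads of D major: D (I), Em (ii), F♯m (iii), G (IV), A (V), Bm (vi), C♯dim (vii°).
Matching root and quality in both lists: G, Bm, D, Em.
That gives 4 common triads.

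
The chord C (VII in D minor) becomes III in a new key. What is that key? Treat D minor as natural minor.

The numeral III denotes a major triad on scale degree 3. With C on degree 3, the tonic of the new key is A.
Degree 3 carries a major triad in natural-minor keys, so the destination is A minor.
Check: the diatonic triads of A minor (natural minor) are Am (i), Bdim (ii°), C (III), Dm (iv), Em (v), F (VI), G (VII) — C is indeed III.

A minor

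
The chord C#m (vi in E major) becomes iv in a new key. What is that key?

The numeral iv denotes a minor triad on scale degree 4. With C# on degree 4, the tonic of the new key is G#.
Degree 4 carries a minor triad in minor keys, so the destination is G# minor.
Check: the diatonic triads of G# minor (natural minor) are G#m (i), A#dim (ii°), B (III), C#m (iv), D#m (v), E (VI), F# (VII) — C#m is indeed iv.

G# minor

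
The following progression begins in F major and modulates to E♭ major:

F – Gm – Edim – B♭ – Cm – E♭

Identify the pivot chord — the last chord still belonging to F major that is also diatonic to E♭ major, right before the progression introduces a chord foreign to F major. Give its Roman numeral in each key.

Chords diatonic to F major: F, Gm, Am, B♭, C, Dm, Edim.
Reading the progression, the first chord not in that set is Cm, so the modulation leaves F major there.
The chord immediately before Cm is B♭, which is diatonic to both keys: IV in F major and V in E♭ major.

B♭ — IV in F major, V in E♭ major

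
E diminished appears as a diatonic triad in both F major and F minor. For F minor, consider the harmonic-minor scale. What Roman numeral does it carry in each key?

The scale of F major is F G A Bb C D E; E is degree 7, and the triad built there (E-G-Bb) is diminished, so it is vii°.
The scale of F minor (harmonic minor) is F G Ab Bb C Db E; E is degree 7, and the triad built there (E-G-Bb) is diminished, so it is vii°.

vii° in F major; vii° in F minor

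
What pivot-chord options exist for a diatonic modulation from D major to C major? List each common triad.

Em, G

Triads in D major: D (I), Em (ii), F#m (iii), G (IV), A (V), Bm (vi), C#dim (vii°).
Triads in C major: C (I), Dm (ii), Em (iii), F (IV), G (V), Am (vi), Bdim (vii°).
Shared triads with their functions: Em (ii in D major, iii in C major); G (IV in D major, V in C major).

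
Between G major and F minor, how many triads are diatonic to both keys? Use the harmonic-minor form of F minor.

Diatonic triads of G major: G (I), Am (ii), Bm (iii), C (IV), D (V), Em (vi), F#dim (vii°).
Diatonic triads of F minor (harmonic minor): Fm (i), Gdim (ii°), Abaug (III+), Bbm (iv), C (V), Db (VI), Edim (vii°).
Matching root and quality in both lists: C.
That gives 1 common triad.

1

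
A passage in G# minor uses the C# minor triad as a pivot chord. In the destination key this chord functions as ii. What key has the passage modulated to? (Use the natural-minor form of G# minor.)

B major

The numeral ii denotes a minor triad on scale degree 2. With C# on degree 2, the tonic of the new key is B.
Degree 2 carries a minor triad in major keys, so the destination is B major.
Check: the diatonic triads of B major are B (I), C#m (ii), D#m (iii), E (IV), F# (V), G#m (vi), A#dim (vii°) — C# minor is indeed ii.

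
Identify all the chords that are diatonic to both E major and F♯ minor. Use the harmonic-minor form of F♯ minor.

Triads in E major: E major (I), F♯ minor (ii), G♯ minor (iii), A major (IV), B major (V), C♯ minor (vi), D♯ diminished (vii°).
Triads in F♯ minor (harmonic minor): F♯ minor (i), G♯ diminished (ii°), A augmented (III+), B minor (iv), C♯ major (V), D major (VI), E♯ diminished (vii°).
Shared triads with their functions: F♯ minor (ii in E major, i in F♯ minor).

F♯m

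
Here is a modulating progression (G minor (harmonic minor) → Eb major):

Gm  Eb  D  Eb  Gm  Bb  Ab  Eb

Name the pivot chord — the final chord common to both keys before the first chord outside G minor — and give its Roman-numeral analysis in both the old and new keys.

Chords diatonic to G minor: Gm, Adim, Bbaug, Cm, D, Eb, F#dim.
Reading the progression, the first chord not in that set is Bb, so the modulation leaves G minor there.
The chord immediately before Bb is Gm, which is diatonic to both keys: i in G minor and iii in Eb major.

Gm — i in G minor, iii in Eb major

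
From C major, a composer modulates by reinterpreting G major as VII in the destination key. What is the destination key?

The numeral VII denotes a major triad on scale degree 7. With G on degree 7, the tonic of the new key is A.
Degree 7 carries a major triad in natural-minor keys, so the destination is A minor.
Check: the diatonic triads of A minor (natural minor) are Am (i), Bdim (ii°), C (III), Dm (iv), Em (v), F (VI), G (VII) — G major is indeed VII.

A minor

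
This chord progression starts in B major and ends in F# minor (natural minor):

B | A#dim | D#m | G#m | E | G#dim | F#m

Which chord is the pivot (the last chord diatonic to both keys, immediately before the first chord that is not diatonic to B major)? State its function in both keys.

Chords diatonic to B major: B, C#m, D#m, E, F#, G#m, A#dim.
Reading the progression, the first chord not in that set is G#dim, so the modulation leaves B major there.
The chord immediately before G#dim is E, which is diatonic to both keys: IV in B major and VII in F# minor.

E — IV in B major, VII in F# minor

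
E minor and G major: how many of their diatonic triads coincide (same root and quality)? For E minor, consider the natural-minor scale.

Diatonic triads of E minor (natural minor): Em (i), F♯dim (ii°), G (III), Am (iv), Bm (v), C (VI), D (VII).
Diatonic triads of G major: G (I), Am (ii), Bm (iii), C (IV), D (V), Em (vi), F♯dim (vii°).
Matching root and quality in both lists: Em, F♯dim, G, Am, Bm, C, D.
That gives 7 common triads.

7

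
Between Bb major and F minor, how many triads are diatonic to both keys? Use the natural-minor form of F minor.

Diatonic triads of Bb major: Bb (I), Cm (ii), Dm (iii), Eb (IV), F (V), Gm (vi), Adim (vii°).
Diatonic triads of F minor (natural minor): Fm (i), Gdim (ii°), Ab (III), Bbm (iv), Cm (v), Db (VI), Eb (VII).
Matching root and quality in both lists: Cm, Eb.
That gives 2 common triads.

2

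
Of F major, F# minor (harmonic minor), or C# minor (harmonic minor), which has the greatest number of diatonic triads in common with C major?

F major

Triads of C major: C major (I), D minor (ii), E minor (iii), F major (IV), G major (V), A minor (vi), B diminished (vii°).
F major shares 4: C, Dm, F, Am.
F# minor (harmonic minor) shares 0: none.
C# minor (harmonic minor) shares 0: none.
The most common triads (4) are shared with F major.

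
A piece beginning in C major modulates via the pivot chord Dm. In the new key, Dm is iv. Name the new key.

The numeral iv denotes a minor triad on scale degree 4. With D on degree 4, the tonic of the new key is A.
Degree 4 carries a minor triad in minor keys, so the destination is A minor.
Check: the diatonic triads of A minor (natural minor) are Am (i), Bdim (ii°), C (III), Dm (iv), Em (v), F (VI), G (VII) — Dm is indeed iv.

A minor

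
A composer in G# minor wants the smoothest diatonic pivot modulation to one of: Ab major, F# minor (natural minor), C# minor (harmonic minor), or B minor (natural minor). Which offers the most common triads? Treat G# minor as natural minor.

Triads of G# minor (natural minor): G#m (i), A#dim (ii°), B (III), C#m (iv), D#m (v), E (VI), F# (VII).
Ab major shares 0: none.
F# minor (natural minor) shares 2: C#m, E.
C# minor (harmonic minor) shares 1: C#m.
B minor (natural minor) shares 0: none.
The most common triads (2) are shared with F# minor.

F# minor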